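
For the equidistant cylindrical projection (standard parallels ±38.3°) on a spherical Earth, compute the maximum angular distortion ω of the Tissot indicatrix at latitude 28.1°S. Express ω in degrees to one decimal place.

In the equirectangular projection with standard parallel φ₀ = 38.3° (x = Rλ cos φ₀, y = Rφ), meridians are true-scale (h = 1) and the parallel scale is k = cos φ₀ / cos φ.
At 28.1°: h = 1.000, k = 0.8896; principal scales a = 1.000, b = 0.8896.
sin(ω/2) = (a − b)/(a + b) = 0.1104/1.890 = 0.05840, so ω = 2 arcsin(0.05840) ≈ 6.7°.

6.7°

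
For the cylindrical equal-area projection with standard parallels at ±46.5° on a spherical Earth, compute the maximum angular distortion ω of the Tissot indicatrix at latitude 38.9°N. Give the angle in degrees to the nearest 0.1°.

A cylindrical equal-area projection with standard parallel φ₀ has meridian scale h = cos φ / cos φ₀ and parallel scale k = cos φ₀ / cos φ (so areas are preserved, h·k = 1).
At 38.9°: h = 1.131, k = 0.8845; principal scales a = 1.131, b = 0.8845.
sin(ω/2) = (a − b)/(a + b) = 0.2461/2.015 = 0.1221, so ω = 2 arcsin(0.1221) ≈ 14.0°.

14.0°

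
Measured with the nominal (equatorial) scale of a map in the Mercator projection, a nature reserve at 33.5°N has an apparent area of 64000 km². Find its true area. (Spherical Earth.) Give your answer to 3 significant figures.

The Mercator projection is conformal; its linear scale factor is the same in every direction and equals sec φ = 1/cos φ.
Areal scale = k² = sec²φ = 1/cos²(33.5°) = 1/0.8339² = 1.438.
True area = apparent / (areal scale) = 64000 / 1.438 ≈ 44500 km².

44500 km²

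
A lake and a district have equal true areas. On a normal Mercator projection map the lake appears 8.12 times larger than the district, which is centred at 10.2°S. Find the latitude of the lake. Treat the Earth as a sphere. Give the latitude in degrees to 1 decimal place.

Mercator areal scale is sec²φ, so apparent-area ratio = sec²φ₁ / sec²φ₂ = cos²φ₂ / cos²φ₁.
cos²φ₂ / cos²φ₁ = 8.12  ⇒  cos φ₁ = cos 10.2° / √8.12 = 0.9842/2.850 = 0.3454.
φ₁ = arccos(0.3454) ≈ 69.8°.

69.8°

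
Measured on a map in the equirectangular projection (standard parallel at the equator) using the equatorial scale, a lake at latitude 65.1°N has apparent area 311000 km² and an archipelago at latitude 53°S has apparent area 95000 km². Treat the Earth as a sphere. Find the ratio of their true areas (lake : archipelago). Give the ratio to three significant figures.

2.29

On the plate carrée, areal scale = h·k = 1 × sec φ, so true area = apparent × cos φ.
True area of lake: 311000 × cos(65.1°) = 311000 × 0.4210 = 130900 km².
True area of archipelago: 95000 × cos(53°) = 95000 × 0.6018 = 57170 km².
Ratio = 130900 / 57170 ≈ 2.29.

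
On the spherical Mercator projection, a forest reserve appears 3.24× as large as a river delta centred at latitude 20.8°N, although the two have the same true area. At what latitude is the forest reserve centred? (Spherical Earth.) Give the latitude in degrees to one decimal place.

58.7°

Mercator areal scale is sec²φ, so apparent-area ratio = sec²φ₁ / sec²φ₂ = cos²φ₂ / cos²φ₁.
cos²φ₂ / cos²φ₁ = 3.24  ⇒  cos φ₁ = cos 20.8° / √3.24 = 0.9348/1.800 = 0.5193.
φ₁ = arccos(0.5193) ≈ 58.7°.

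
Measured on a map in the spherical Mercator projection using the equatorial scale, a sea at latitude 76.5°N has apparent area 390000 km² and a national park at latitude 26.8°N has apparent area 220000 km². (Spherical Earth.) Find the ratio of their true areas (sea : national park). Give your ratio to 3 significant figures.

0.121

Mercator's areal exaggeration is sec²φ; hence true area = (apparent area) · cos²φ.
True area of sea: 390000 × cos²(76.5°) = 390000 × 0.05450 = 21250 km².
True area of national park: 220000 × cos²(26.8°) = 220000 × 0.7967 = 175300 km².
Ratio = 21250 / 175300 ≈ 0.121.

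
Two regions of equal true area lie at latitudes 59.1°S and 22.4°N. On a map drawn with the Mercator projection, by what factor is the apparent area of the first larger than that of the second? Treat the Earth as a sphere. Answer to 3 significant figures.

Mercator areal scale is sec²φ.
At 59.1°: sec²(59.1°) = 1/0.5135² = 3.792.
At 22.4°: sec²(22.4°) = 1/0.9245² = 1.170.
Ratio = 3.792/1.170 = cos²(22.4°)/cos²(59.1°) ≈ 3.24.

3.24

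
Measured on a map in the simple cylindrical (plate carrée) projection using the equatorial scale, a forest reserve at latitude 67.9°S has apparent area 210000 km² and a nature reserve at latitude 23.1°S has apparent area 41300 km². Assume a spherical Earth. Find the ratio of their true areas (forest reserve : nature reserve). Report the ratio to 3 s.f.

2.08

Plate carrée has h = 1 and k = sec φ, giving areal scale sec φ; true area = (apparent area) · cos φ.
True area of forest reserve: 210000 × cos(67.9°) = 210000 × 0.3762 = 79010 km².
True area of nature reserve: 41300 × cos(23.1°) = 41300 × 0.9198 = 37990 km².
Ratio = 79010 / 37990 ≈ 2.08.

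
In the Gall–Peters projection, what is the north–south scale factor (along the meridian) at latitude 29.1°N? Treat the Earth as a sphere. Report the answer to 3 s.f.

1.24

Gall–Peters is a cylindrical equal-area projection with standard parallels at ±45°. Cylindrical equal-area (φ₀ = 45°): h = cos φ / cos 45° along meridians, k = cos 45° / cos φ along parallels; h·k = 1.
h = cos 29.1° / cos 45° = 0.8738/0.7071 = 1.236.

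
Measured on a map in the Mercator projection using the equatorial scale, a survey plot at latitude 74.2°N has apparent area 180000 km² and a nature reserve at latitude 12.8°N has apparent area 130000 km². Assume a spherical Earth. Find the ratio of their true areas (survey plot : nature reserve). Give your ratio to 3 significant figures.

Mercator's areal exaggeration is sec²φ; hence true area = (apparent area) · cos²φ.
True area of survey plot: 180000 × cos²(74.2°) = 180000 × 0.07414 = 13340 km².
True area of nature reserve: 130000 × cos²(12.8°) = 130000 × 0.9509 = 123600 km².
Ratio = 13340 / 123600 ≈ 0.108.

0.108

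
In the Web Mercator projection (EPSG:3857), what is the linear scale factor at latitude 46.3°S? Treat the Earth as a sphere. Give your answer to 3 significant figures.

The Mercator projection is conformal; its linear scale factor is the same in every direction and equals sec φ = 1/cos φ.
k = 1/cos 46.3° = 1/0.6909 = 1.447.

1.45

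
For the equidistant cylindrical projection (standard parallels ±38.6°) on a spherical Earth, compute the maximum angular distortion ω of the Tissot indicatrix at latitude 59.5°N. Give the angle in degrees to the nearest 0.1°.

In the equirectangular projection with standard parallel φ₀ = 38.6° (x = Rλ cos φ₀, y = Rφ), meridians are true-scale (h = 1) and the parallel scale is k = cos φ₀ / cos φ.
At 59.5°: h = 1.000, k = 1.540; principal scales a = 1.540, b = 1.000.
sin(ω/2) = (a − b)/(a + b) = 0.5398/2.540 = 0.2125, so ω = 2 arcsin(0.2125) ≈ 24.5°.

24.5°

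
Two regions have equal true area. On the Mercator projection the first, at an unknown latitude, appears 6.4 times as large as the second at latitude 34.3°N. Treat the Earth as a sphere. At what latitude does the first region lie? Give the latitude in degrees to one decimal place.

70.9°

Mercator areal scale is sec²φ, so apparent-area ratio = sec²φ₁ / sec²φ₂ = cos²φ₂ / cos²φ₁.
cos²φ₂ / cos²φ₁ = 6.4  ⇒  cos φ₁ = cos 34.3° / √6.4 = 0.8261/2.530 = 0.3265.
φ₁ = arccos(0.3265) ≈ 70.9°.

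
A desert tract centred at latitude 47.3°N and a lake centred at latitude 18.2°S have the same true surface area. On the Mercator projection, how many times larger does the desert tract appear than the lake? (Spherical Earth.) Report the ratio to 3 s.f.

Mercator is conformal with k = sec φ, so areal scale = k² = sec²φ.
At 47.3°: sec²(47.3°) = 1/0.6782² = 2.174.
At 18.2°: sec²(18.2°) = 1/0.9500² = 1.108.
Ratio = 2.174/1.108 = cos²(18.2°)/cos²(47.3°) ≈ 1.96.

1.96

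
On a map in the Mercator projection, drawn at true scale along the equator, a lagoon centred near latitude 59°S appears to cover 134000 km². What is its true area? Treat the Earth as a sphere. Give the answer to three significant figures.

Mercator is conformal, so the point scale is isotropic: h = k = sec φ = 1/cos φ.
Areal scale = k² = sec²φ = 1/cos²(59°) = 1/0.5150² = 3.770.
True area = apparent / (areal scale) = 134000 / 3.770 ≈ 35500 km².

35500 km²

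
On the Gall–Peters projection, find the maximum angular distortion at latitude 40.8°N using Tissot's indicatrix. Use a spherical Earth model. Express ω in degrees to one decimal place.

7.8°

Gall–Peters is a cylindrical equal-area projection with standard parallels at ±45°. A cylindrical equal-area projection with standard parallel φ₀ has meridian scale h = cos φ / cos φ₀ and parallel scale k = cos φ₀ / cos φ (so areas are preserved, h·k = 1).
At 40.8°: h = 1.071, k = 0.9341; principal scales a = 1.071, b = 0.9341.
sin(ω/2) = (a − b)/(a + b) = 0.1365/2.005 = 0.06807, so ω = 2 arcsin(0.06807) ≈ 7.8°.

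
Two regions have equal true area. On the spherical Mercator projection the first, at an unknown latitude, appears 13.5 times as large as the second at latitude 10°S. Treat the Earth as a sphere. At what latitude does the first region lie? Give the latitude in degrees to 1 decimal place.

On Mercator, (apparent₁)/(apparent₂) = sec²φ₁ / sec²φ₂ when true areas are equal.
cos²φ₂ / cos²φ₁ = 13.5  ⇒  cos φ₁ = cos 10° / √13.5 = 0.9848/3.674 = 0.2680.
φ₁ = arccos(0.2680) ≈ 74.5°.

74.5°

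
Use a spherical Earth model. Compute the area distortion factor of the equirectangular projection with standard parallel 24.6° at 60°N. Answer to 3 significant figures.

1.82

The equidistant cylindrical projection with φ₀ = 24.6° has h = 1 (meridians true) and k = cos φ₀ / cos φ along parallels.
Areal scale = h·k = 1 × cos φ₀ / cos φ; at 60°, h = 1.000, k = 1.818, so h·k = 1.818.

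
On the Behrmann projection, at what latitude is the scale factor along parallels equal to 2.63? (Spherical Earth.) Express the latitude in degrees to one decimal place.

Behrmann is a cylindrical equal-area projection with standard parallels at ±30°. For cylindrical equal-area with standard parallel φ₀, h = cos φ / cos φ₀ and k = cos φ₀ / cos φ, so h·k = 1.
k = cos φ₀ / cos φ = 2.63  ⇒  cos φ = cos 30° / 2.63 = 0.3293.
φ = arccos(0.3293) ≈ 70.8°.

70.8°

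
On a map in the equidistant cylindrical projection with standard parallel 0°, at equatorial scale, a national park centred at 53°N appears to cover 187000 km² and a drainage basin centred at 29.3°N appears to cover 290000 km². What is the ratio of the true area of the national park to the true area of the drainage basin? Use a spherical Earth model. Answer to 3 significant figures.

On the plate carrée, areal scale = h·k = 1 × sec φ, so true area = apparent × cos φ.
True area of national park: 187000 × cos(53°) = 187000 × 0.6018 = 112500 km².
True area of drainage basin: 290000 × cos(29.3°) = 290000 × 0.8721 = 252900 km².
Ratio = 112500 / 252900 ≈ 0.445.

0.445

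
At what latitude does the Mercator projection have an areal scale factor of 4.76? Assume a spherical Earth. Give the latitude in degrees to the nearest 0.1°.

Mercator areal scale is sec²φ.
sec²φ = 4.76  ⇒  cos²φ = 0.2101  ⇒  cos φ = 0.4583.
φ = arccos(0.4583) ≈ 62.7°.

62.7°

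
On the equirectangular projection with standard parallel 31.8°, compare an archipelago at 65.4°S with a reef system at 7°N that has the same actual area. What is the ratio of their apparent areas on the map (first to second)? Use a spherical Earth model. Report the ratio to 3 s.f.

The equidistant cylindrical projection with φ₀ = 31.8° has h = 1 (meridians true) and k = cos φ₀ / cos φ along parallels.
Areal scale at 65.4°: h·k = 1.000 × 2.042 = 2.042.
Areal scale at 7°: h·k = 1.000 × 0.8563 = 0.8563.
Ratio = 2.042/0.8563 ≈ 2.38.

2.38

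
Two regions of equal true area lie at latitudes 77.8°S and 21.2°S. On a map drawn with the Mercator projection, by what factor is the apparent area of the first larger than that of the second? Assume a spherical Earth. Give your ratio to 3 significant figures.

Mercator areal scale is sec²φ.
At 77.8°: sec²(77.8°) = 1/0.2113² = 22.39.
At 21.2°: sec²(21.2°) = 1/0.9323² = 1.150.
Ratio = 22.39/1.150 = cos²(21.2°)/cos²(77.8°) ≈ 19.5.

19.5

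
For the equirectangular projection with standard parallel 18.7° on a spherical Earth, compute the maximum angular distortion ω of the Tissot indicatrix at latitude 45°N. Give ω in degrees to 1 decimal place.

16.7°

The equidistant cylindrical projection with φ₀ = 18.7° has h = 1 (meridians true) and k = cos φ₀ / cos φ along parallels.
At 45°: h = 1.000, k = 1.340; principal scales a = 1.340, b = 1.000.
sin(ω/2) = (a − b)/(a + b) = 0.3396/2.340 = 0.1451, so ω = 2 arcsin(0.1451) ≈ 16.7°.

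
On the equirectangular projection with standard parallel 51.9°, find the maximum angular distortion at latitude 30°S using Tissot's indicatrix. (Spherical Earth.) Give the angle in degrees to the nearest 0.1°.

In the equirectangular projection with standard parallel φ₀ = 51.9° (x = Rλ cos φ₀, y = Rφ), meridians are true-scale (h = 1) and the parallel scale is k = cos φ₀ / cos φ.
At 30°: h = 1.000, k = 0.7125; principal scales a = 1.000, b = 0.7125.
sin(ω/2) = (a − b)/(a + b) = 0.2875/1.712 = 0.1679, so ω = 2 arcsin(0.1679) ≈ 19.3°.

19.3°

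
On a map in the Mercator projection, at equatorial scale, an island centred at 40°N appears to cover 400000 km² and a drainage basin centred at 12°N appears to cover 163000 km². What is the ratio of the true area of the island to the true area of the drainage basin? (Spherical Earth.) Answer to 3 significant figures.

1.51

Mercator's areal exaggeration is sec²φ; hence true area = (apparent area) · cos²φ.
True area of island: 400000 × cos²(40°) = 400000 × 0.5868 = 234700 km².
True area of drainage basin: 163000 × cos²(12°) = 163000 × 0.9568 = 156000 km².
Ratio = 234700 / 156000 ≈ 1.51.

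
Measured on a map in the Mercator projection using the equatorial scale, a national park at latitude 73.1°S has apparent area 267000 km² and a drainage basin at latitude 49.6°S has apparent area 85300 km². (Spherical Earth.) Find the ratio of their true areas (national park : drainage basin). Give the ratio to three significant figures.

Since Mercator area scale is 1/cos²φ, the true area equals the apparent area multiplied by cos²φ.
True area of national park: 267000 × cos²(73.1°) = 267000 × 0.08451 = 22560 km².
True area of drainage basin: 85300 × cos²(49.6°) = 85300 × 0.4201 = 35830 km².
Ratio = 22560 / 35830 ≈ 0.630.

0.630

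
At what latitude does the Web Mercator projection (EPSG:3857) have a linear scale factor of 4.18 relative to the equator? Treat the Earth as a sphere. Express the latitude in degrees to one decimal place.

76.2°

Mercator scale is k = sec φ = 1/cos φ.
1/cos φ = 4.18  ⇒  cos φ = 0.2392  ⇒  φ = arccos(0.2392) ≈ 76.2°.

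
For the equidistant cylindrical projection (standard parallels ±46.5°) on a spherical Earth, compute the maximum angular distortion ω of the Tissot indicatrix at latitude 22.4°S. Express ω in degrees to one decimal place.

16.8°

The equidistant cylindrical projection with φ₀ = 46.5° has h = 1 (meridians true) and k = cos φ₀ / cos φ along parallels.
At 22.4°: h = 1.000, k = 0.7445; principal scales a = 1.000, b = 0.7445.
sin(ω/2) = (a − b)/(a + b) = 0.2555/1.745 = 0.1464, so ω = 2 arcsin(0.1464) ≈ 16.8°.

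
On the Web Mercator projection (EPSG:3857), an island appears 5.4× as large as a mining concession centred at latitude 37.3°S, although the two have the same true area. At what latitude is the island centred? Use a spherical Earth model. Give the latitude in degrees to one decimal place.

For equal true areas on Mercator, apparent areas scale as sec²φ, so the ratio is cos²φ₂ / cos²φ₁.
cos²φ₂ / cos²φ₁ = 5.4  ⇒  cos φ₁ = cos 37.3° / √5.4 = 0.7955/2.324 = 0.3423.
φ₁ = arccos(0.3423) ≈ 70.0°.

70.0°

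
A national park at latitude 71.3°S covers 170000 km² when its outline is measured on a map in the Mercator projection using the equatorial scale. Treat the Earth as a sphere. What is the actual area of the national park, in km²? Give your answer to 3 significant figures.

For Mercator, h = k = sec φ (a conformal cylindrical projection has a single point scale, 1/cos φ).
Areal scale = k² = sec²φ = 1/cos²(71.3°) = 1/0.3206² = 9.728.
True area = apparent / (areal scale) = 170000 / 9.728 ≈ 17500 km².

17500 km²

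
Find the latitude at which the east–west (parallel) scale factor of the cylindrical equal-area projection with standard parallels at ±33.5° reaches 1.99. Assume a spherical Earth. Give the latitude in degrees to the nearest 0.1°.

A cylindrical equal-area projection with standard parallel φ₀ has meridian scale h = cos φ / cos φ₀ and parallel scale k = cos φ₀ / cos φ (so areas are preserved, h·k = 1).
k = cos φ₀ / cos φ = 1.99  ⇒  cos φ = cos 33.5° / 1.99 = 0.4190.
φ = arccos(0.4190) ≈ 65.2°.

65.2°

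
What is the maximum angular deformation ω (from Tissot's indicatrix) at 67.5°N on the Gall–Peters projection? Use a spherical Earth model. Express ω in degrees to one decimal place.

The Gall–Peters projection is cylindrical equal-area with φ₀ = 45°. A cylindrical equal-area projection with standard parallel φ₀ has meridian scale h = cos φ / cos φ₀ and parallel scale k = cos φ₀ / cos φ (so areas are preserved, h·k = 1).
At 67.5°: h = 0.5412, k = 1.848; principal scales a = 1.848, b = 0.5412.
sin(ω/2) = (a − b)/(a + b) = 1.307/2.389 = 0.5469, so ω = 2 arcsin(0.5469) ≈ 66.3°.

66.3°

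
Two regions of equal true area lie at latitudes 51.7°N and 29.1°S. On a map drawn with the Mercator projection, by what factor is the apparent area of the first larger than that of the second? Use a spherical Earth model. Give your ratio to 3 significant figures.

Mercator areal scale is sec²φ.
At 51.7°: sec²(51.7°) = 1/0.6198² = 2.603.
At 29.1°: sec²(29.1°) = 1/0.8738² = 1.310.
Ratio = 2.603/1.310 = cos²(29.1°)/cos²(51.7°) ≈ 1.99.

1.99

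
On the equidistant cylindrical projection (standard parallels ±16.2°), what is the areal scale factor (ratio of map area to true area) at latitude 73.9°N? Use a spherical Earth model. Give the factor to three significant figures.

In the equirectangular projection with standard parallel φ₀ = 16.2° (x = Rλ cos φ₀, y = Rφ), meridians are true-scale (h = 1) and the parallel scale is k = cos φ₀ / cos φ.
Areal scale = h·k = 1 × cos φ₀ / cos φ; at 73.9°, h = 1.000, k = 3.463, so h·k = 3.463.

3.46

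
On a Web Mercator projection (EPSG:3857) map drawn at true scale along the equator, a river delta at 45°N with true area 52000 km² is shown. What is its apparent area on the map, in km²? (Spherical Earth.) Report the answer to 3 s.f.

Mercator is conformal, so the point scale is isotropic: h = k = sec φ = 1/cos φ.
Areal scale = k² = sec²φ = 1/cos²(45°) = 1/0.7071² = 2.000.
Apparent area = 52000 × 2.000 ≈ 104000 km².

104000 km²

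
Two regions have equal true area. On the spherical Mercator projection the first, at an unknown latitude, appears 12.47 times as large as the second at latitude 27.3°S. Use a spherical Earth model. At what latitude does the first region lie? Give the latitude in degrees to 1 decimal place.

75.4°

For equal true areas on Mercator, apparent areas scale as sec²φ, so the ratio is cos²φ₂ / cos²φ₁.
cos²φ₂ / cos²φ₁ = 12.47  ⇒  cos φ₁ = cos 27.3° / √12.47 = 0.8886/3.531 = 0.2516.
φ₁ = arccos(0.2516) ≈ 75.4°.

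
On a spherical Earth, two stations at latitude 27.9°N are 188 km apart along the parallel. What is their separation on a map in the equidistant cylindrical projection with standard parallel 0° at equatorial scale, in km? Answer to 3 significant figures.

For the equirectangular projection with φ₀ = 0 (plate carrée), h = 1 along meridians and k = sec φ along parallels.
Along the parallel, k = sec 27.9° = 1/0.8838 = 1.132.
Map distance = 188 × 1.132 ≈ 213 km.

213 km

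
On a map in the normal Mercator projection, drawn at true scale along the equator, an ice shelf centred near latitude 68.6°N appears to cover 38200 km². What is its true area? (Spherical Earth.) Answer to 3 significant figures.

The Mercator projection is conformal; its linear scale factor is the same in every direction and equals sec φ = 1/cos φ.
Areal scale = k² = sec²φ = 1/cos²(68.6°) = 1/0.3649² = 7.511.
True area = apparent / (areal scale) = 38200 / 7.511 ≈ 5090 km².

5090 km²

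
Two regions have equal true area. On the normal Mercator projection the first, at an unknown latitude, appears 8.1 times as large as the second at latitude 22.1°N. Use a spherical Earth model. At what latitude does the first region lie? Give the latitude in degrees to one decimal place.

On Mercator, (apparent₁)/(apparent₂) = sec²φ₁ / sec²φ₂ when true areas are equal.
cos²φ₂ / cos²φ₁ = 8.1  ⇒  cos φ₁ = cos 22.1° / √8.1 = 0.9265/2.846 = 0.3255.
φ₁ = arccos(0.3255) ≈ 71.0°.

71.0°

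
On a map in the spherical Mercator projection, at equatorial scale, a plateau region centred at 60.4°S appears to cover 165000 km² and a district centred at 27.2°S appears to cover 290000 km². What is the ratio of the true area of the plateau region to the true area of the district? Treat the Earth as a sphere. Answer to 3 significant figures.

0.175

On Mercator the areal scale is sec²φ, so true area = apparent × cos²φ.
True area of plateau region: 165000 × cos²(60.4°) = 165000 × 0.2440 = 40260 km².
True area of district: 290000 × cos²(27.2°) = 290000 × 0.7911 = 229400 km².
Ratio = 40260 / 229400 ≈ 0.175.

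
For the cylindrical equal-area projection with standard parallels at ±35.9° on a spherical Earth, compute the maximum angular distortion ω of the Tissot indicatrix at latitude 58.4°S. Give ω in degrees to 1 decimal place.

A cylindrical equal-area projection with standard parallel φ₀ has meridian scale h = cos φ / cos φ₀ and parallel scale k = cos φ₀ / cos φ (so areas are preserved, h·k = 1).
At 58.4°: h = 0.6469, k = 1.546; principal scales a = 1.546, b = 0.6469.
sin(ω/2) = (a − b)/(a + b) = 0.8991/2.193 = 0.4100, so ω = 2 arcsin(0.4100) ≈ 48.4°.

48.4°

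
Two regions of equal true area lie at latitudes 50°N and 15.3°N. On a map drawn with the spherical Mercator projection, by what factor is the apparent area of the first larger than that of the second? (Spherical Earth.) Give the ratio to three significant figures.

2.25

Mercator is conformal with k = sec φ, so areal scale = k² = sec²φ.
At 50°: sec²(50°) = 1/0.6428² = 2.420.
At 15.3°: sec²(15.3°) = 1/0.9646² = 1.075.
Ratio = 2.420/1.075 = cos²(15.3°)/cos²(50°) ≈ 2.25.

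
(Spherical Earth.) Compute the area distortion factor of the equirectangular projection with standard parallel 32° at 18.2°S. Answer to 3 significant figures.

0.893

The equidistant cylindrical projection with φ₀ = 32° has h = 1 (meridians true) and k = cos φ₀ / cos φ along parallels.
Areal scale = h·k = 1 × cos φ₀ / cos φ; at 18.2°, h = 1.000, k = 0.8927, so h·k = 0.8927.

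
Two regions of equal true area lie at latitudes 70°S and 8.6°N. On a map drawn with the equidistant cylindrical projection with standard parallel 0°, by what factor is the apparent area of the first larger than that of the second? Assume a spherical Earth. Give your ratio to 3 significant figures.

2.89

For the equirectangular projection with φ₀ = 0 (plate carrée), h = 1 along meridians and k = sec φ along parallels.
Areal scale at 70°: h·k = 1.000 × 2.924 = 2.924.
Areal scale at 8.6°: h·k = 1.000 × 1.011 = 1.011.
Ratio = 2.924/1.011 ≈ 2.89.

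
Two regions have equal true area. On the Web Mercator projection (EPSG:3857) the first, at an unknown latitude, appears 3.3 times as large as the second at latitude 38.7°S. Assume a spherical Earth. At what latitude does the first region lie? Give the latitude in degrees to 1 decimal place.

64.6°

Mercator areal scale is sec²φ, so apparent-area ratio = sec²φ₁ / sec²φ₂ = cos²φ₂ / cos²φ₁.
cos²φ₂ / cos²φ₁ = 3.3  ⇒  cos φ₁ = cos 38.7° / √3.3 = 0.7804/1.817 = 0.4296.
φ₁ = arccos(0.4296) ≈ 64.6°.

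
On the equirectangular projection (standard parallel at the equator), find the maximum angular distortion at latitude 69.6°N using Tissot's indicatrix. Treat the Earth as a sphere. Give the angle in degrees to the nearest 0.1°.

57.8°

For the equirectangular projection with φ₀ = 0 (plate carrée), h = 1 along meridians and k = sec φ along parallels.
At 69.6°: h = 1.000, k = 2.869; principal scales a = 2.869, b = 1.000.
sin(ω/2) = (a − b)/(a + b) = 1.869/3.869 = 0.4831, so ω = 2 arcsin(0.4831) ≈ 57.8°.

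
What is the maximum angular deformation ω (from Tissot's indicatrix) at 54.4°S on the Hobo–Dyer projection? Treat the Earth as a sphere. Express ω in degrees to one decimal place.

34.9°

Hobo–Dyer is a cylindrical equal-area projection with standard parallels at ±37.5°. For cylindrical equal-area with standard parallel φ₀, h = cos φ / cos φ₀ and k = cos φ₀ / cos φ, so h·k = 1.
At 54.4°: h = 0.7337, k = 1.363; principal scales a = 1.363, b = 0.7337.
sin(ω/2) = (a − b)/(a + b) = 0.6291/2.097 = 0.3001, so ω = 2 arcsin(0.3001) ≈ 34.9°.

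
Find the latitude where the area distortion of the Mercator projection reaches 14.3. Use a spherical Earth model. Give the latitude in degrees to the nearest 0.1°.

74.7°

Mercator areal scale is sec²φ.
sec²φ = 14.3  ⇒  cos²φ = 0.06993  ⇒  cos φ = 0.2644.
φ = arccos(0.2644) ≈ 74.7°.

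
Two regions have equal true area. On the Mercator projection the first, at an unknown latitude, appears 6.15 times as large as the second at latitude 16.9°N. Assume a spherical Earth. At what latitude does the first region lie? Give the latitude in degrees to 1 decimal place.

Mercator areal scale is sec²φ, so apparent-area ratio = sec²φ₁ / sec²φ₂ = cos²φ₂ / cos²φ₁.
cos²φ₂ / cos²φ₁ = 6.15  ⇒  cos φ₁ = cos 16.9° / √6.15 = 0.9568/2.480 = 0.3858.
φ₁ = arccos(0.3858) ≈ 67.3°.

67.3°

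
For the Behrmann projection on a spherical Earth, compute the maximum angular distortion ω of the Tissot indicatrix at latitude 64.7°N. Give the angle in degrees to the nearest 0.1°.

74.9°

Behrmann is a cylindrical equal-area projection with standard parallels at ±30°. A cylindrical equal-area projection with standard parallel φ₀ has meridian scale h = cos φ / cos φ₀ and parallel scale k = cos φ₀ / cos φ (so areas are preserved, h·k = 1).
At 64.7°: h = 0.4935, k = 2.026; principal scales a = 2.026, b = 0.4935.
sin(ω/2) = (a − b)/(a + b) = 1.533/2.520 = 0.6083, so ω = 2 arcsin(0.6083) ≈ 74.9°.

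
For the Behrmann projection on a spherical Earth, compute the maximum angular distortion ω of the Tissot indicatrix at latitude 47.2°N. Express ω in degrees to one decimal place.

27.5°

Behrmann is a cylindrical equal-area projection with standard parallels at ±30°. A cylindrical equal-area projection with standard parallel φ₀ has meridian scale h = cos φ / cos φ₀ and parallel scale k = cos φ₀ / cos φ (so areas are preserved, h·k = 1).
At 47.2°: h = 0.7846, k = 1.275; principal scales a = 1.275, b = 0.7846.
sin(ω/2) = (a − b)/(a + b) = 0.4901/2.059 = 0.2380, so ω = 2 arcsin(0.2380) ≈ 27.5°.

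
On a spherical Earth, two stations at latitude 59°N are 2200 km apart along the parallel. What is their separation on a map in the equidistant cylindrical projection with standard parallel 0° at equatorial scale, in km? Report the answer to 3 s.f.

For the equirectangular projection with φ₀ = 0 (plate carrée), h = 1 along meridians and k = sec φ along parallels.
Along the parallel, k = sec 59° = 1/0.5150 = 1.942.
Map distance = 2200 × 1.942 ≈ 4270 km.

4270 km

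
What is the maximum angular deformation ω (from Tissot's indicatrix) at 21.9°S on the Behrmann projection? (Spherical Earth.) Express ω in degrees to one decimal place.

The Behrmann projection is cylindrical equal-area with φ₀ = 30°. For cylindrical equal-area with standard parallel φ₀, h = cos φ / cos φ₀ and k = cos φ₀ / cos φ, so h·k = 1.
At 21.9°: h = 1.071, k = 0.9334; principal scales a = 1.071, b = 0.9334.
sin(ω/2) = (a − b)/(a + b) = 0.1380/2.005 = 0.06883, so ω = 2 arcsin(0.06883) ≈ 7.9°.

7.9°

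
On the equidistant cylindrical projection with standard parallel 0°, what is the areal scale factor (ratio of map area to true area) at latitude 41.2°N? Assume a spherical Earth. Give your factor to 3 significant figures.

1.33

In the plate carrée (x = Rλ, y = Rφ), meridians are true-scale (h = 1) and parallels are stretched by k = sec φ.
Areal scale = h·k = 1 × sec φ; at 41.2°, h = 1.000, k = 1.329, so h·k = 1.329.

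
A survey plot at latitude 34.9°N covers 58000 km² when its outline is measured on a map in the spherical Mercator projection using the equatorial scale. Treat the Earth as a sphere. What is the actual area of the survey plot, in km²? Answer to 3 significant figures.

Mercator is conformal, so the point scale is isotropic: h = k = sec φ = 1/cos φ.
Areal scale = k² = sec²φ = 1/cos²(34.9°) = 1/0.8202² = 1.487.
True area = apparent / (areal scale) = 58000 / 1.487 ≈ 39000 km².

39000 km²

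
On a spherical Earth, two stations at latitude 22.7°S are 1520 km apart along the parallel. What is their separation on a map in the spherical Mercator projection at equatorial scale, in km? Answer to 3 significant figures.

The Mercator projection is conformal; its linear scale factor is the same in every direction and equals sec φ = 1/cos φ.
Along the parallel, k = sec 22.7° = 1/0.9225 = 1.084.
Map distance = 1520 × 1.084 ≈ 1650 km.

1650 km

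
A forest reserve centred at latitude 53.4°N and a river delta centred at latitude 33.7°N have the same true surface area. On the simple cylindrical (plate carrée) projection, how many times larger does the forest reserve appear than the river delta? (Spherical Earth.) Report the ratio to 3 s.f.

1.40

Plate carrée maps x = Rλ, y = Rφ. The meridian scale is h = 1 and the parallel scale is k = 1/cos φ = sec φ.
Areal scale at 53.4°: h·k = 1.000 × 1.677 = 1.677.
Areal scale at 33.7°: h·k = 1.000 × 1.202 = 1.202.
Ratio = 1.677/1.202 ≈ 1.40.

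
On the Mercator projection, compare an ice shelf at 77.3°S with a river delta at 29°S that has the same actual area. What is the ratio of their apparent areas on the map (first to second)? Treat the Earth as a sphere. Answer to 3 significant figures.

15.8

On Mercator, area is exaggerated by sec²φ = 1/cos²φ.
At 77.3°: sec²(77.3°) = 1/0.2198² = 20.69.
At 29°: sec²(29°) = 1/0.8746² = 1.307.
Ratio = 20.69/1.307 = cos²(29°)/cos²(77.3°) ≈ 15.8.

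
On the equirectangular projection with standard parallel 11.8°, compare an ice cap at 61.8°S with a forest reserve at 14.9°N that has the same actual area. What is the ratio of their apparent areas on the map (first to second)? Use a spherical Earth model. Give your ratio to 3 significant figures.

2.05

The equidistant cylindrical projection with φ₀ = 11.8° has h = 1 (meridians true) and k = cos φ₀ / cos φ along parallels.
Areal scale at 61.8°: h·k = 1.000 × 2.071 = 2.071.
Areal scale at 14.9°: h·k = 1.000 × 1.013 = 1.013.
Ratio = 2.071/1.013 ≈ 2.05.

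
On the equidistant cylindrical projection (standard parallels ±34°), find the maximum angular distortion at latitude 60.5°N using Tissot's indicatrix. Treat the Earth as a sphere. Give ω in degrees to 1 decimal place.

In the equirectangular projection with standard parallel φ₀ = 34° (x = Rλ cos φ₀, y = Rφ), meridians are true-scale (h = 1) and the parallel scale is k = cos φ₀ / cos φ.
At 60.5°: h = 1.000, k = 1.684; principal scales a = 1.684, b = 1.000.
sin(ω/2) = (a − b)/(a + b) = 0.6836/2.684 = 0.2547, so ω = 2 arcsin(0.2547) ≈ 29.5°.

29.5°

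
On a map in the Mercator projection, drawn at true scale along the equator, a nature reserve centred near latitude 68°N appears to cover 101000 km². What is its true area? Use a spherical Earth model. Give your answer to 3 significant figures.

For Mercator, h = k = sec φ (a conformal cylindrical projection has a single point scale, 1/cos φ).
Areal scale = k² = sec²φ = 1/cos²(68°) = 1/0.3746² = 7.126.
True area = apparent / (areal scale) = 101000 / 7.126 ≈ 14200 km².

14200 km²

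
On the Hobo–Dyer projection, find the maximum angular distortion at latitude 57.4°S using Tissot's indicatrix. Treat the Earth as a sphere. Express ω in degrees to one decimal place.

The Hobo–Dyer projection is cylindrical equal-area with φ₀ = 37.5°. For cylindrical equal-area with standard parallel φ₀, h = cos φ / cos φ₀ and k = cos φ₀ / cos φ, so h·k = 1.
At 57.4°: h = 0.6791, k = 1.473; principal scales a = 1.473, b = 0.6791.
sin(ω/2) = (a − b)/(a + b) = 0.7934/2.152 = 0.3688, so ω = 2 arcsin(0.3688) ≈ 43.3°.

43.3°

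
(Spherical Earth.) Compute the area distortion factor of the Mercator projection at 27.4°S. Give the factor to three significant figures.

Mercator is conformal, so the point scale is isotropic: h = k = sec φ = 1/cos φ.
Areal scale = k² = sec²φ = 1/cos²(27.4°) = 1/0.8878² = 1.269.

1.27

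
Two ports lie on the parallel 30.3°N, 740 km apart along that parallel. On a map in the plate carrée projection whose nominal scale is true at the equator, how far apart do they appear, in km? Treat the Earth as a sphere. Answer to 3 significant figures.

857 km

In the plate carrée (x = Rλ, y = Rφ), meridians are true-scale (h = 1) and parallels are stretched by k = sec φ.
Along the parallel, k = sec 30.3° = 1/0.8634 = 1.158.
Map distance = 740 × 1.158 ≈ 857 km.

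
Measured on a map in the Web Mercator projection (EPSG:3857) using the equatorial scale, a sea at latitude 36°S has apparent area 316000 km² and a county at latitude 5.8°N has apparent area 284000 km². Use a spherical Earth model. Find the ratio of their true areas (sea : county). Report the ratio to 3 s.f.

Since Mercator area scale is 1/cos²φ, the true area equals the apparent area multiplied by cos²φ.
True area of sea: 316000 × cos²(36°) = 316000 × 0.6545 = 206800 km².
True area of county: 284000 × cos²(5.8°) = 284000 × 0.9898 = 281100 km².
Ratio = 206800 / 281100 ≈ 0.736.

0.736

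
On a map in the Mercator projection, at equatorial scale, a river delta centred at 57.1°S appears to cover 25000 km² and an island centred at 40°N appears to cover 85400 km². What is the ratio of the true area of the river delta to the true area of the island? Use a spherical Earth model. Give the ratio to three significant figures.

0.147

Mercator's areal exaggeration is sec²φ; hence true area = (apparent area) · cos²φ.
True area of river delta: 25000 × cos²(57.1°) = 25000 × 0.2950 = 7376 km².
True area of island: 85400 × cos²(40°) = 85400 × 0.5868 = 50110 km².
Ratio = 7376 / 50110 ≈ 0.147.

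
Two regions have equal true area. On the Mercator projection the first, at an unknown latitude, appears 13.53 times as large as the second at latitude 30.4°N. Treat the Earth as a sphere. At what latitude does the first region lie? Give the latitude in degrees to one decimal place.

On Mercator, (apparent₁)/(apparent₂) = sec²φ₁ / sec²φ₂ when true areas are equal.
cos²φ₂ / cos²φ₁ = 13.53  ⇒  cos φ₁ = cos 30.4° / √13.53 = 0.8625/3.678 = 0.2345.
φ₁ = arccos(0.2345) ≈ 76.4°.

76.4°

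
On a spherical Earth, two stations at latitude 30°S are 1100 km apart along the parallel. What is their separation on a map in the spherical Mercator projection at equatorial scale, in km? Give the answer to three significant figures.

Mercator is conformal, so the point scale is isotropic: h = k = sec φ = 1/cos φ.
Along the parallel, k = sec 30° = 1/0.8660 = 1.155.
Map distance = 1100 × 1.155 ≈ 1270 km.

1270 km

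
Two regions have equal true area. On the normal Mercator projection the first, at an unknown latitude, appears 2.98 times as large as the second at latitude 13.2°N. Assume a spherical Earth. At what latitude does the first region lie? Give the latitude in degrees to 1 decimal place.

Mercator areal scale is sec²φ, so apparent-area ratio = sec²φ₁ / sec²φ₂ = cos²φ₂ / cos²φ₁.
cos²φ₂ / cos²φ₁ = 2.98  ⇒  cos φ₁ = cos 13.2° / √2.98 = 0.9736/1.726 = 0.5640.
φ₁ = arccos(0.5640) ≈ 55.7°.

55.7°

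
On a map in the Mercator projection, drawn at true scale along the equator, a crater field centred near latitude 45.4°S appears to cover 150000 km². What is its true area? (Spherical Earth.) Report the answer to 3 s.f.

The Mercator projection is conformal; its linear scale factor is the same in every direction and equals sec φ = 1/cos φ.
Areal scale = k² = sec²φ = 1/cos²(45.4°) = 1/0.7022² = 2.028.
True area = apparent / (areal scale) = 150000 / 2.028 ≈ 74000 km².

74000 km²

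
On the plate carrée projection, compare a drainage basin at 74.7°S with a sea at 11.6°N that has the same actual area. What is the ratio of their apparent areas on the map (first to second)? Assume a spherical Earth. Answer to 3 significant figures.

3.71

In the plate carrée (x = Rλ, y = Rφ), meridians are true-scale (h = 1) and parallels are stretched by k = sec φ.
Areal scale at 74.7°: h·k = 1.000 × 3.790 = 3.790.
Areal scale at 11.6°: h·k = 1.000 × 1.021 = 1.021.
Ratio = 3.790/1.021 ≈ 3.71.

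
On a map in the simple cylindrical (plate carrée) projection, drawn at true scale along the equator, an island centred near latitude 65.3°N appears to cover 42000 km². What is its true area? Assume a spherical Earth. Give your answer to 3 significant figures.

In the plate carrée (x = Rλ, y = Rφ), meridians are true-scale (h = 1) and parallels are stretched by k = sec φ.
Areal scale = h·k = 1 × sec φ; at 65.3°, h = 1.000, k = 2.393, so h·k = 2.393.
True area = apparent / (areal scale) = 42000 / 2.393 ≈ 17600 km².

17600 km²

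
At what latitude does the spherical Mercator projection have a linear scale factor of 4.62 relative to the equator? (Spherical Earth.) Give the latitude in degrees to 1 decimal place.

Mercator scale is k = sec φ = 1/cos φ.
1/cos φ = 4.62  ⇒  cos φ = 0.2165  ⇒  φ = arccos(0.2165) ≈ 77.5°.

77.5°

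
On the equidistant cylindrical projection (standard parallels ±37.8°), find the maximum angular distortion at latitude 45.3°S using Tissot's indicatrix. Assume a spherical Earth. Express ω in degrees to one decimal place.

6.7°

In the equirectangular projection with standard parallel φ₀ = 37.8° (x = Rλ cos φ₀, y = Rφ), meridians are true-scale (h = 1) and the parallel scale is k = cos φ₀ / cos φ.
At 45.3°: h = 1.000, k = 1.123; principal scales a = 1.123, b = 1.000.
sin(ω/2) = (a − b)/(a + b) = 0.1233/2.123 = 0.05809, so ω = 2 arcsin(0.05809) ≈ 6.7°.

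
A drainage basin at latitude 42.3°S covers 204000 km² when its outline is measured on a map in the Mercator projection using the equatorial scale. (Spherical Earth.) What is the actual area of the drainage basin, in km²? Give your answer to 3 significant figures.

The Mercator projection is conformal; its linear scale factor is the same in every direction and equals sec φ = 1/cos φ.
Areal scale = k² = sec²φ = 1/cos²(42.3°) = 1/0.7396² = 1.828.
True area = apparent / (areal scale) = 204000 / 1.828 ≈ 112000 km².

112000 km²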